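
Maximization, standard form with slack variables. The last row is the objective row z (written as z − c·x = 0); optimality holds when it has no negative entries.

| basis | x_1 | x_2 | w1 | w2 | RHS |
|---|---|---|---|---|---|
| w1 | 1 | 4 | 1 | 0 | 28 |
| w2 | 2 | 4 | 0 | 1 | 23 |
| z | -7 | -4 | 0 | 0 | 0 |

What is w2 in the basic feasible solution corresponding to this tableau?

w2 is basic (row 2); its value is the RHS of that row, 23.

23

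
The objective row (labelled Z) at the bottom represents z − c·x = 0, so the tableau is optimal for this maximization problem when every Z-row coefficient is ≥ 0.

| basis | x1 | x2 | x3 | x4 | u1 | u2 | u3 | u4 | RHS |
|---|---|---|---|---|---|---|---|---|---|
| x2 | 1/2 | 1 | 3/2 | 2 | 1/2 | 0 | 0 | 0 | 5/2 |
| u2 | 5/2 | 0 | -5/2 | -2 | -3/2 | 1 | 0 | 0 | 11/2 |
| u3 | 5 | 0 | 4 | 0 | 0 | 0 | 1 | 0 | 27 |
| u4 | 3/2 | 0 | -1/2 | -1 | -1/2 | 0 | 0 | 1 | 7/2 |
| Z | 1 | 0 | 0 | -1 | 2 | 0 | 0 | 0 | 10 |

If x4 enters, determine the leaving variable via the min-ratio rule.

Column x4 entries and ratios — x2: (5/2)/2 = 5/4; u2: -2 ≤ 0, skip; u3: 0 ≤ 0, skip; u4: -1 ≤ 0, skip.
Smallest ratio is 5/4 in the row of x2, so x2 leaves.

x2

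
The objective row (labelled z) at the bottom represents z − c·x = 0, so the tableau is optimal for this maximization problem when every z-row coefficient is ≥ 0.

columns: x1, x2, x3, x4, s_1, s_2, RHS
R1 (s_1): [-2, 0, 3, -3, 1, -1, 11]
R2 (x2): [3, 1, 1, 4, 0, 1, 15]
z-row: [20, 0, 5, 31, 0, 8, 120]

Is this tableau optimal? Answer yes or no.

Every z-row coefficient is ≥ 0, so the tableau is optimal.

yes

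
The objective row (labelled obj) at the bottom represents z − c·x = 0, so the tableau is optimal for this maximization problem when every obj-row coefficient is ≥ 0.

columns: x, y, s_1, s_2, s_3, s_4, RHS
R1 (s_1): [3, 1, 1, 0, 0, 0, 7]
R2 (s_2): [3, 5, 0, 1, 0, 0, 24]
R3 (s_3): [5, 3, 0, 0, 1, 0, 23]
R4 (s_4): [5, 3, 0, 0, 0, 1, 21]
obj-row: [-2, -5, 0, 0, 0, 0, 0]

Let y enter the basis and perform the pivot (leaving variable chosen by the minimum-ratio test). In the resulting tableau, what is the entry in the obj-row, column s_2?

1

Ratio test on column y — row 1: 7/1 = 7; row 2: 24/5 = 24/5; row 3: 23/3 = 23/3; row 4: 21/3 = 7. Minimum is 24/5 at row 2 (s_2 leaves); pivot element 5.
Divide row 2 by 5; eliminate column y from the other rows.
obj-row update in column s_2: 0 − (-5)·(1/5) = 1.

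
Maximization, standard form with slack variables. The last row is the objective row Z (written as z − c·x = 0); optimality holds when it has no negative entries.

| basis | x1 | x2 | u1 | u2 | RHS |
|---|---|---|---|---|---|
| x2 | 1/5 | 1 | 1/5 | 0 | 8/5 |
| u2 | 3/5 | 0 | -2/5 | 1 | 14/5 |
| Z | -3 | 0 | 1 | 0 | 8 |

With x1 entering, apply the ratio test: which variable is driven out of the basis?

Column x1 entries and ratios — x2: (8/5)/(1/5) = 8; u2: (14/5)/(3/5) = 14/3.
Smallest ratio is 14/3 in the row of u2, so u2 leaves.

u2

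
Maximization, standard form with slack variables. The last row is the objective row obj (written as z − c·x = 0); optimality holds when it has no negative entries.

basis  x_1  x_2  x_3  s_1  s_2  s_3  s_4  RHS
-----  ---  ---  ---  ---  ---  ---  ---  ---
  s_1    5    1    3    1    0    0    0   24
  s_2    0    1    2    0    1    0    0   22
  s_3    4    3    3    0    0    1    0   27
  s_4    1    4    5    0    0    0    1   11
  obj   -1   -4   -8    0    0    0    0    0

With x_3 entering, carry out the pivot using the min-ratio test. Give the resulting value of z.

Ratio test on column x_3 — row 1: 24/3 = 8; row 2: 22/2 = 11; row 3: 27/3 = 9; row 4: 11/5 = 11/5. Minimum is 11/5 at row 4 (s_4 leaves); pivot element 5.
Pivot on row 4; the obj-row RHS becomes 0 − (-8)·(11/5) = 88/5.

88/5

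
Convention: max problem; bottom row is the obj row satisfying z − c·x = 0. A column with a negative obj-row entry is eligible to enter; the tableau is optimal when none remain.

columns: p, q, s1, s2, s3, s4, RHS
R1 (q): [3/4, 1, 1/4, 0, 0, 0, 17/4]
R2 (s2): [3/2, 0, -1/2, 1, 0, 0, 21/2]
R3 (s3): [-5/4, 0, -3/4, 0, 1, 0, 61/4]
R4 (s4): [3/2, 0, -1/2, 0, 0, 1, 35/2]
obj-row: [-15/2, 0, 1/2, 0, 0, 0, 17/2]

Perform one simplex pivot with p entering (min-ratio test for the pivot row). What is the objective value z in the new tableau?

Ratio test on column p — row 1: (17/4)/(3/4) = 17/3; row 2: (21/2)/(3/2) = 7; row 3: entry -5/4 ≤ 0; row 4: (35/2)/(3/2) = 35/3. Minimum is 17/3 at row 1 (q leaves); pivot element 3/4.
Pivot on row 1; the obj-row RHS becomes 17/2 − (-15/2)·(17/3) = 51.

51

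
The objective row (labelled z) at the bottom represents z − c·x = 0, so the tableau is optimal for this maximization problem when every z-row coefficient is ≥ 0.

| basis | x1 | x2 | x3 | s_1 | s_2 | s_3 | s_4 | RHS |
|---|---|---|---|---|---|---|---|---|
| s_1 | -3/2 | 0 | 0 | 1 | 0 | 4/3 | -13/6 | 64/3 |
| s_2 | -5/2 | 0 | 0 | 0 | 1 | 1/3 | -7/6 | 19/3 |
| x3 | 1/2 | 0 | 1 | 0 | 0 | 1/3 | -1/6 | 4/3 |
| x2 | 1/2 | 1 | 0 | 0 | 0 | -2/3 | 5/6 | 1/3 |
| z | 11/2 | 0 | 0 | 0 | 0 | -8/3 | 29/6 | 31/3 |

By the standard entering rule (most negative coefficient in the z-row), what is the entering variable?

Negative z-row entries: s_3: -8/3.
The most negative is -8/3 in column s_3, so s_3 enters.

s_3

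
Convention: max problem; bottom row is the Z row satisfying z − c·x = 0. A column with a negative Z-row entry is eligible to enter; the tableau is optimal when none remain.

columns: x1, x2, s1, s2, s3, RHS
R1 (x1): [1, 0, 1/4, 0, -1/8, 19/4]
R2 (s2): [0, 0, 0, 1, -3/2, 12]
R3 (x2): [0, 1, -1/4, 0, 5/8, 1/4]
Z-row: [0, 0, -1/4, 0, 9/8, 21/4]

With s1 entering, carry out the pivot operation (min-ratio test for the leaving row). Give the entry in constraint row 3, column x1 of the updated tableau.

1

Ratio test on column s1 — row 1: (19/4)/(1/4) = 19; row 2: entry 0 ≤ 0; row 3: entry -1/4 ≤ 0. Minimum is 19 at row 1 (x1 leaves); pivot element 1/4.
Divide row 1 by 1/4; eliminate column s1 from the other rows.
Row 3 update in column x1: 0 − (-1/4)·4 = 1.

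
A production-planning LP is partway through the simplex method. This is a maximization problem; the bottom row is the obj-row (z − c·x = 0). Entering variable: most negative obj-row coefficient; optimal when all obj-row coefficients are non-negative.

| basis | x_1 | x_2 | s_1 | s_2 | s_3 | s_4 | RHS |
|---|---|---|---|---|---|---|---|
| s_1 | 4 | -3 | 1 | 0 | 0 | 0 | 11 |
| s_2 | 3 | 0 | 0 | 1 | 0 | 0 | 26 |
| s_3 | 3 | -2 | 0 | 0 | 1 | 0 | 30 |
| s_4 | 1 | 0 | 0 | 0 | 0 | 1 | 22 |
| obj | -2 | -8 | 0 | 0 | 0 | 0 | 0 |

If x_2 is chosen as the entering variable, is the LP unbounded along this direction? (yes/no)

yes

Every constraint-row entry in column x_2 is ≤ 0, so increasing x_2 is unbounded.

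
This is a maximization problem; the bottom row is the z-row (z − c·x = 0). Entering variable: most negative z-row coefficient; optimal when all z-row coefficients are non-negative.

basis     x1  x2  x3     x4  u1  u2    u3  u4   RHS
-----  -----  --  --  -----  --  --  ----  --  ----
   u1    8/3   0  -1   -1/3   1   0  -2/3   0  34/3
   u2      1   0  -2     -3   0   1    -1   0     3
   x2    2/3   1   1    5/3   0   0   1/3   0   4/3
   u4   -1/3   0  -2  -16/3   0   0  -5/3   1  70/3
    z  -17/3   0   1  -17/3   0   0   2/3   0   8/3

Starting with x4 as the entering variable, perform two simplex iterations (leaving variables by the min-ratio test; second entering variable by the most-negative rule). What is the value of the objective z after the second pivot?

14

Ratio test on column x4 — row 1: entry -1/3 ≤ 0; row 2: entry -3 ≤ 0; row 3: (4/3)/(5/3) = 4/5; row 4: entry -16/3 ≤ 0. Minimum is 4/5 at row 3 (x2 leaves); pivot element 5/3.
Pivot on row 3; the z-row RHS becomes 8/3 − (-17/3)·(4/5) = 36/5.
Next entering variable (most negative z-row entry -17/5): x1.
Ratio test on column x1 — row 1: (58/5)/(14/5) = 29/7; row 2: (27/5)/(11/5) = 27/11; row 3: (4/5)/(2/5) = 2; row 4: (138/5)/(9/5) = 46/3. Minimum is 2 at row 3 (x4 leaves); pivot element 2/5.
After the second pivot the z-row RHS is 36/5 − (-17/5)·2 = 14.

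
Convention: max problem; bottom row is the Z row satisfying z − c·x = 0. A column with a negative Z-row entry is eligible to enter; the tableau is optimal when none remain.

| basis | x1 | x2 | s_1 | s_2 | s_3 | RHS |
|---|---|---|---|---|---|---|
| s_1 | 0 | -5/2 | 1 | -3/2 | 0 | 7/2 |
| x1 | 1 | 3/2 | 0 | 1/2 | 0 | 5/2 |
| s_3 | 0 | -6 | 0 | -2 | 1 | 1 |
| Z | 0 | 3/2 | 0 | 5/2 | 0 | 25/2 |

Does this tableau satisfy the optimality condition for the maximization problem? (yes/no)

Every Z-row coefficient is ≥ 0, so the tableau is optimal.

yes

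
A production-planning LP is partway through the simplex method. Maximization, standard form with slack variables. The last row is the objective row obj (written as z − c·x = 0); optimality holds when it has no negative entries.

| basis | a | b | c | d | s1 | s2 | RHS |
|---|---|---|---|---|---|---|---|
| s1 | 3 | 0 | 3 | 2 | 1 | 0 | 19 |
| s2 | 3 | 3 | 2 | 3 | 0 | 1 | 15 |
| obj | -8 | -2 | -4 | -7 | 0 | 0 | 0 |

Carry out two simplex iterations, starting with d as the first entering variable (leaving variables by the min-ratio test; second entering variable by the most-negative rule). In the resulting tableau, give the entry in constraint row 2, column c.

Ratio test on column d — row 1: 19/2 = 19/2; row 2: 15/3 = 5. Minimum is 5 at row 2 (s2 leaves); pivot element 3.
Divide row 2 by 3; eliminate column d from the other rows.
Second iteration: most negative obj-row entry is -1 in column a, so a enters.
Ratio test on column a — row 1: 9/1 = 9; row 2: 5/1 = 5. Minimum is 5 at row 2 (d leaves); pivot element 1.
Divide row 2 by 1; eliminate column a from the other rows.
After both pivots, the entry at constraint row 2, column c is 2/3.

2/3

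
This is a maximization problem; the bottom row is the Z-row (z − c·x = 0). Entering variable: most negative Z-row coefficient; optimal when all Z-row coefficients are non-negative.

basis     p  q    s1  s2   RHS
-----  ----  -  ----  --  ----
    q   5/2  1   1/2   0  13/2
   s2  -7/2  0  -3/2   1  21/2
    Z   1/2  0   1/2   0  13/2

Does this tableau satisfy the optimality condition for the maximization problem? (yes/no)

yes

Every Z-row coefficient is ≥ 0, so the tableau is optimal.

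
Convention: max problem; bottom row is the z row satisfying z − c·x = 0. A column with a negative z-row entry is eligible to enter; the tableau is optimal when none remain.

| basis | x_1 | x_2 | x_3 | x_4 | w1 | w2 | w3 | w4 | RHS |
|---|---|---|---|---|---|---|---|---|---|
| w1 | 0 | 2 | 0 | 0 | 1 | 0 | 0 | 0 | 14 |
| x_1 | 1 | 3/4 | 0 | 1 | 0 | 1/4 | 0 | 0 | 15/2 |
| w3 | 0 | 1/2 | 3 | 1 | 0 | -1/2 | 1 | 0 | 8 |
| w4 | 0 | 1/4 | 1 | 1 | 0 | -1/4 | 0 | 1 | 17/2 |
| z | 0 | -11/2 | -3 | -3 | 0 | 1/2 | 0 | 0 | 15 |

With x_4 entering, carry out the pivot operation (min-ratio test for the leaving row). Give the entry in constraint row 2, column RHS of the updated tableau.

Ratio test on column x_4 — row 1: entry 0 ≤ 0; row 2: (15/2)/1 = 15/2; row 3: 8/1 = 8; row 4: (17/2)/1 = 17/2. Minimum is 15/2 at row 2 (x_1 leaves); pivot element 1.
Divide row 2 by 1; eliminate column x_4 from the other rows.
In the new row 2, the RHS entry is the old entry divided by the pivot: (15/2)/1 = 15/2.

15/2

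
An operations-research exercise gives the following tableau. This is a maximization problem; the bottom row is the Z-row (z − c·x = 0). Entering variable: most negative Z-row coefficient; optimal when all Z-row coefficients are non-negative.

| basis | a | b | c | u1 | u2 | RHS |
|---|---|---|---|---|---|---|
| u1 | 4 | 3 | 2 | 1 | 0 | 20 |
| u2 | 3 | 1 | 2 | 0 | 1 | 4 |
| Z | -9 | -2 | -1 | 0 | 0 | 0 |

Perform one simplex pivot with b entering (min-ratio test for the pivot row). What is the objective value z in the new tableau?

Ratio test on column b — row 1: 20/3 = 20/3; row 2: 4/1 = 4. Minimum is 4 at row 2 (u2 leaves); pivot element 1.
Pivot on row 2; the Z-row RHS becomes 0 − (-2)·4 = 8.

8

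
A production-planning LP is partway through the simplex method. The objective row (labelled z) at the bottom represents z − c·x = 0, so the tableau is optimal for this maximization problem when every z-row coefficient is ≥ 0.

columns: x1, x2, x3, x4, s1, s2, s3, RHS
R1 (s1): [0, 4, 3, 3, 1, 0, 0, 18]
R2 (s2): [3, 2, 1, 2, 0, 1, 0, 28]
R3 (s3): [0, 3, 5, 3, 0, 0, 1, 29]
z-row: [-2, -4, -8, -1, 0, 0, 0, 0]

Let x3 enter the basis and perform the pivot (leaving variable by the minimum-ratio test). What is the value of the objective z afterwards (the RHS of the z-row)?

232/5

Ratio test on column x3 — row 1: 18/3 = 6; row 2: 28/1 = 28; row 3: 29/5 = 29/5. Minimum is 29/5 at row 3 (s3 leaves); pivot element 5.
Pivot on row 3; the z-row RHS becomes 0 − (-8)·(29/5) = 232/5.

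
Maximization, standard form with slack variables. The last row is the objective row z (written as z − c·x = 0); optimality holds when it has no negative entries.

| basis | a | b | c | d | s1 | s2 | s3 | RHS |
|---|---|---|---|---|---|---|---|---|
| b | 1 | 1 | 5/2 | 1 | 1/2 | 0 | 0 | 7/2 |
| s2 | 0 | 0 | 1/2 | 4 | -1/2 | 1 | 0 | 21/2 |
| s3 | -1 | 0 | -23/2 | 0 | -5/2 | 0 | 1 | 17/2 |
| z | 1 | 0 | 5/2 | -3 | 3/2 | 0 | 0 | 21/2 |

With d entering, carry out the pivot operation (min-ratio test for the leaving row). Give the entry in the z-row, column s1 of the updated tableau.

9/8

Ratio test on column d — row 1: (7/2)/1 = 7/2; row 2: (21/2)/4 = 21/8; row 3: entry 0 ≤ 0. Minimum is 21/8 at row 2 (s2 leaves); pivot element 4.
Divide row 2 by 4; eliminate column d from the other rows.
z-row update in column s1: 3/2 − (-3)·(-1/8) = 9/8.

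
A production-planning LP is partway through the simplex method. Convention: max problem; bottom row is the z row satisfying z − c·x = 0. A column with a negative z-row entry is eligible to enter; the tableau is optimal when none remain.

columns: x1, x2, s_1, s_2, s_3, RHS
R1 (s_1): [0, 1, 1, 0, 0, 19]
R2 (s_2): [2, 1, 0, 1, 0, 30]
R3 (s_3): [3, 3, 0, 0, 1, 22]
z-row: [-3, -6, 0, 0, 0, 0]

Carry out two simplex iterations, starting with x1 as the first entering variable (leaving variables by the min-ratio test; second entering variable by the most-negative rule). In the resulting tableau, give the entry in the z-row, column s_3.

Ratio test on column x1 — row 1: entry 0 ≤ 0; row 2: 30/2 = 15; row 3: 22/3 = 22/3. Minimum is 22/3 at row 3 (s_3 leaves); pivot element 3.
Divide row 3 by 3; eliminate column x1 from the other rows.
Second iteration: most negative z-row entry is -3 in column x2, so x2 enters.
Ratio test on column x2 — row 1: 19/1 = 19; row 2: entry -1 ≤ 0; row 3: (22/3)/1 = 22/3. Minimum is 22/3 at row 3 (x1 leaves); pivot element 1.
Divide row 3 by 1; eliminate column x2 from the other rows.
After both pivots, the entry at the z-row, column s_3 is 2.

2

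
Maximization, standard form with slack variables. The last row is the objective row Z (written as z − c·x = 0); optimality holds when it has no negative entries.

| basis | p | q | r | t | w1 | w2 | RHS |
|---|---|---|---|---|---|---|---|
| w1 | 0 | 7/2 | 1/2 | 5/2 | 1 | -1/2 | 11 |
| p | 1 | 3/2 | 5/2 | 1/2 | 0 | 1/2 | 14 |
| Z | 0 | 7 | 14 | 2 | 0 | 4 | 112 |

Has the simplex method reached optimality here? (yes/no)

Every Z-row coefficient is ≥ 0, so the tableau is optimal.

yes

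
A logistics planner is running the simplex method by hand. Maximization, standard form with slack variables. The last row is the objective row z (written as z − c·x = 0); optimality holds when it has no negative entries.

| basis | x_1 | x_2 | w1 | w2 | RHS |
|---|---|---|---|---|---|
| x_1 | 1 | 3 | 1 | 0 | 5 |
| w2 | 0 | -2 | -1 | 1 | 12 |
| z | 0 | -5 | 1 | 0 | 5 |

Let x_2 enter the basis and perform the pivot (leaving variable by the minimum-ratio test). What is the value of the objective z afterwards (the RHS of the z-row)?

40/3

Ratio test on column x_2 — row 1: 5/3 = 5/3; row 2: entry -2 ≤ 0. Minimum is 5/3 at row 1 (x_1 leaves); pivot element 3.
Pivot on row 1; the z-row RHS becomes 5 − (-5)·(5/3) = 40/3.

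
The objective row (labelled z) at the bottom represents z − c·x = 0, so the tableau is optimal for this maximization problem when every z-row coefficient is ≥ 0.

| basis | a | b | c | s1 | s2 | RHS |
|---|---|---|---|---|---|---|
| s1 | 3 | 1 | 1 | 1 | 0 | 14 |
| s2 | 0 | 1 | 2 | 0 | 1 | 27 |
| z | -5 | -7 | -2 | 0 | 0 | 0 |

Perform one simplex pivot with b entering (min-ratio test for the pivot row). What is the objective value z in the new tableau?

98

Ratio test on column b — row 1: 14/1 = 14; row 2: 27/1 = 27. Minimum is 14 at row 1 (s1 leaves); pivot element 1.
Pivot on row 1; the z-row RHS becomes 0 − (-7)·14 = 98.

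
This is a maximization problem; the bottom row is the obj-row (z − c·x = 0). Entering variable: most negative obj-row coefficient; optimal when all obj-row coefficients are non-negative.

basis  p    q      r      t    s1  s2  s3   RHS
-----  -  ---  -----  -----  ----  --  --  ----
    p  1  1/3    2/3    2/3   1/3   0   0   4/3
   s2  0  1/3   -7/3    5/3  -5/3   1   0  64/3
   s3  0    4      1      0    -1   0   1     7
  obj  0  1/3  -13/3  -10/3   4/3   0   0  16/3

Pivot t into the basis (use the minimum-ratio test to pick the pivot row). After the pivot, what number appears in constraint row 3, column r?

1

Ratio test on column t — row 1: (4/3)/(2/3) = 2; row 2: (64/3)/(5/3) = 64/5; row 3: entry 0 ≤ 0. Minimum is 2 at row 1 (p leaves); pivot element 2/3.
Divide row 1 by 2/3; eliminate column t from the other rows.
Row 3 update in column r: 1 − 0·1 = 1.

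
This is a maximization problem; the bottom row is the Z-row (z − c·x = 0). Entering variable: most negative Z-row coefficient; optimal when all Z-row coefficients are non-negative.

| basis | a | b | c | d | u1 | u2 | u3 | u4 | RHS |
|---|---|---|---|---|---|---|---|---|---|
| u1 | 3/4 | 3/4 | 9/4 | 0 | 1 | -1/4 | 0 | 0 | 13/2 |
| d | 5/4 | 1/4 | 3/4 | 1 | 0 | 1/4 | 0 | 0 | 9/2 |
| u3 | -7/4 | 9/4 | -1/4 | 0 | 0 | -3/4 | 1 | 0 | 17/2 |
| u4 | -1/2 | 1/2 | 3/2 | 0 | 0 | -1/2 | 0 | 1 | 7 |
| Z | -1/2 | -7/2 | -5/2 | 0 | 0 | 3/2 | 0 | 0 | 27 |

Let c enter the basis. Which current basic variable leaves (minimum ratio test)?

u1

Column c entries and ratios — u1: (13/2)/(9/4) = 26/9; d: (9/2)/(3/4) = 6; u3: -1/4 ≤ 0, skip; u4: 7/(3/2) = 14/3.
Smallest ratio is 26/9 in the row of u1, so u1 leaves.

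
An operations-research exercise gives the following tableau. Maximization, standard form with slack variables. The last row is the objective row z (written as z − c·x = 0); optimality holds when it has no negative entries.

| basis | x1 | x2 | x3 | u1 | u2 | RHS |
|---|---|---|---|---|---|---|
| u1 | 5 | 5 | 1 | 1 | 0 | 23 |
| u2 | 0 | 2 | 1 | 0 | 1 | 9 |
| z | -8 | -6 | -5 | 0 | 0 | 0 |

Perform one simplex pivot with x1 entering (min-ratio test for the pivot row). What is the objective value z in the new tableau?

184/5

Ratio test on column x1 — row 1: 23/5 = 23/5; row 2: entry 0 ≤ 0. Minimum is 23/5 at row 1 (u1 leaves); pivot element 5.
Pivot on row 1; the z-row RHS becomes 0 − (-8)·(23/5) = 184/5.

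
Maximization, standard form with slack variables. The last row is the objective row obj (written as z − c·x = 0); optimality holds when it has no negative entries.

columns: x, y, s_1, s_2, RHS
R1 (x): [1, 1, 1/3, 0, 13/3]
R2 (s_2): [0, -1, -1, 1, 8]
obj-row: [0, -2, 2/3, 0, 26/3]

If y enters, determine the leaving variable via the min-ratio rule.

x

Column y entries and ratios — x: (13/3)/1 = 13/3; s_2: -1 ≤ 0, skip.
Smallest ratio is 13/3 in the row of x, so x leaves.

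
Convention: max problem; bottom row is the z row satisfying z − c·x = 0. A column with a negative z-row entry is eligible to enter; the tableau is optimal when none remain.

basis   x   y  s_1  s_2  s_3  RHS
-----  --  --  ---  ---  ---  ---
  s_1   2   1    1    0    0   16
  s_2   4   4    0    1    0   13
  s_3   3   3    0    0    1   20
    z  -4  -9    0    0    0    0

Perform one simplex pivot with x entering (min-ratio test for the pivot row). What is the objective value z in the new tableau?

Ratio test on column x — row 1: 16/2 = 8; row 2: 13/4 = 13/4; row 3: 20/3 = 20/3. Minimum is 13/4 at row 2 (s_2 leaves); pivot element 4.
Pivot on row 2; the z-row RHS becomes 0 − (-4)·(13/4) = 13.

13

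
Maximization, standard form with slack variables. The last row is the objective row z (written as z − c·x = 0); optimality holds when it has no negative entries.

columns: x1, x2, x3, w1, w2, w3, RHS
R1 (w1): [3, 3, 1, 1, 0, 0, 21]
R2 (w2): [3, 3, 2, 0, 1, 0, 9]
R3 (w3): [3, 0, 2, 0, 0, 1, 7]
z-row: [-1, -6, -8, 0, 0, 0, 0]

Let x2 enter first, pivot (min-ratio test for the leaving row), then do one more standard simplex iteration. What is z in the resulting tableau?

32

Ratio test on column x2 — row 1: 21/3 = 7; row 2: 9/3 = 3; row 3: entry 0 ≤ 0. Minimum is 3 at row 2 (w2 leaves); pivot element 3.
Pivot on row 2; the z-row RHS becomes 0 − (-6)·3 = 18.
Next entering variable (most negative z-row entry -4): x3.
Ratio test on column x3 — row 1: entry -1 ≤ 0; row 2: 3/(2/3) = 9/2; row 3: 7/2 = 7/2. Minimum is 7/2 at row 3 (w3 leaves); pivot element 2.
After the second pivot the z-row RHS is 18 − (-4)·(7/2) = 32.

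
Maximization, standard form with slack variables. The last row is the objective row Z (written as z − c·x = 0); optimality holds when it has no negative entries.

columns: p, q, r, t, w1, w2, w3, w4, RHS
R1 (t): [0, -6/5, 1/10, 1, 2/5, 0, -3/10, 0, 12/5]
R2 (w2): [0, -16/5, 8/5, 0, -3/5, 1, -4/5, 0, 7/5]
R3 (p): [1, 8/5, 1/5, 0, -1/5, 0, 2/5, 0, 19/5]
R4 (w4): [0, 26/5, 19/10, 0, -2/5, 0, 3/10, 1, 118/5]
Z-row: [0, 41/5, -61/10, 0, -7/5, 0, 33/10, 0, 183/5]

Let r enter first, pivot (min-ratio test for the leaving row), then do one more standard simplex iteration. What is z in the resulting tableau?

Ratio test on column r — row 1: (12/5)/(1/10) = 24; row 2: (7/5)/(8/5) = 7/8; row 3: (19/5)/(1/5) = 19; row 4: (118/5)/(19/10) = 236/19. Minimum is 7/8 at row 2 (w2 leaves); pivot element 8/5.
Pivot on row 2; the Z-row RHS becomes 183/5 − (-61/10)·(7/8) = 671/16.
Next entering variable (most negative Z-row entry -4): q.
Ratio test on column q — row 1: entry -1 ≤ 0; row 2: entry -2 ≤ 0; row 3: (29/8)/2 = 29/16; row 4: (351/16)/9 = 39/16. Minimum is 29/16 at row 3 (p leaves); pivot element 2.
After the second pivot the Z-row RHS is 671/16 − (-4)·(29/16) = 787/16.

787/16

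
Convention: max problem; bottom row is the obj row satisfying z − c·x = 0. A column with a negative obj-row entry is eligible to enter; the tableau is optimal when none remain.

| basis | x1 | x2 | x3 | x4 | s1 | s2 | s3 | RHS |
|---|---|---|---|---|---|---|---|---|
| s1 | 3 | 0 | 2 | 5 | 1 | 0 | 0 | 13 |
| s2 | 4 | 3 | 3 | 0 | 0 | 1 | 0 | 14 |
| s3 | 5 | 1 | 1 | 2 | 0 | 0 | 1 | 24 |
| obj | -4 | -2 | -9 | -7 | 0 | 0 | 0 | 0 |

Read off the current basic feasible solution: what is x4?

x4 is not in the basis, so in the current basic feasible solution x4 = 0.

0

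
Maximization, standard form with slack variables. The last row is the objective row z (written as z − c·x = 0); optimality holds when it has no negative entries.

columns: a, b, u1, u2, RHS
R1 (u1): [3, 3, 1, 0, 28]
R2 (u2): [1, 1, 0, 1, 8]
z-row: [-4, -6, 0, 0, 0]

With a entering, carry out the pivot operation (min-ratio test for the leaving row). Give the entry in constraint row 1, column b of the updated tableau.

0

Ratio test on column a — row 1: 28/3 = 28/3; row 2: 8/1 = 8. Minimum is 8 at row 2 (u2 leaves); pivot element 1.
Divide row 2 by 1; eliminate column a from the other rows.
Row 1 update in column b: 3 − 3·1 = 0.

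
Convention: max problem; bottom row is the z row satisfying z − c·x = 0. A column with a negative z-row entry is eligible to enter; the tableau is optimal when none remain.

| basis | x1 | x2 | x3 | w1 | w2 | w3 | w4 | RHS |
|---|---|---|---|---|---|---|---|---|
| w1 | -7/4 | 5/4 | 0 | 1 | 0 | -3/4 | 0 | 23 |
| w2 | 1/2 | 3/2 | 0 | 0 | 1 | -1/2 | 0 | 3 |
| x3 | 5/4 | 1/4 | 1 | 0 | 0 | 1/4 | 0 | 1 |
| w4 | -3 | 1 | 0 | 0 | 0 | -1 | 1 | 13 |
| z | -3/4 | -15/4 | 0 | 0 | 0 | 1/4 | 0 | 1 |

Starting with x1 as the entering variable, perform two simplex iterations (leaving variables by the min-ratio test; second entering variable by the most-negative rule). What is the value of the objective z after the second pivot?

58/7

Ratio test on column x1 — row 1: entry -7/4 ≤ 0; row 2: 3/(1/2) = 6; row 3: 1/(5/4) = 4/5; row 4: entry -3 ≤ 0. Minimum is 4/5 at row 3 (x3 leaves); pivot element 5/4.
Pivot on row 3; the z-row RHS becomes 1 − (-3/4)·(4/5) = 8/5.
Next entering variable (most negative z-row entry -18/5): x2.
Ratio test on column x2 — row 1: (122/5)/(8/5) = 61/4; row 2: (13/5)/(7/5) = 13/7; row 3: (4/5)/(1/5) = 4; row 4: (77/5)/(8/5) = 77/8. Minimum is 13/7 at row 2 (w2 leaves); pivot element 7/5.
After the second pivot the z-row RHS is 8/5 − (-18/5)·(13/7) = 58/7.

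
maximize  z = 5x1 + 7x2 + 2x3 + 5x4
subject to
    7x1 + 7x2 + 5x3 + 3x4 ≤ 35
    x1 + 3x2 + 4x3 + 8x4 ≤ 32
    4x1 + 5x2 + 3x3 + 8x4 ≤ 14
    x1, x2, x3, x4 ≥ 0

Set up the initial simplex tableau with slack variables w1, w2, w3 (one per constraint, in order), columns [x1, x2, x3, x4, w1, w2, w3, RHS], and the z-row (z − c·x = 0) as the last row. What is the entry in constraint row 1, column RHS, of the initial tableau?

The RHS of constraint 1 is b_1 = 35.

35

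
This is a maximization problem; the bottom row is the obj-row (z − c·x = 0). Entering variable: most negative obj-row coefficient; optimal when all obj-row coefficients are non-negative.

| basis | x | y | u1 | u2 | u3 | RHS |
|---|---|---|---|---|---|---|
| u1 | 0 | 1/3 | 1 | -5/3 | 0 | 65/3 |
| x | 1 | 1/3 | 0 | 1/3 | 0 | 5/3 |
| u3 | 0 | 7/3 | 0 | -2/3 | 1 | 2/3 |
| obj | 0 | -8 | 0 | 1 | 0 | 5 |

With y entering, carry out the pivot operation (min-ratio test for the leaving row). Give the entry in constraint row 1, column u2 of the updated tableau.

-11/7

Ratio test on column y — row 1: (65/3)/(1/3) = 65; row 2: (5/3)/(1/3) = 5; row 3: (2/3)/(7/3) = 2/7. Minimum is 2/7 at row 3 (u3 leaves); pivot element 7/3.
Divide row 3 by 7/3; eliminate column y from the other rows.
Row 1 update in column u2: -5/3 − (1/3)·(-2/7) = -11/7.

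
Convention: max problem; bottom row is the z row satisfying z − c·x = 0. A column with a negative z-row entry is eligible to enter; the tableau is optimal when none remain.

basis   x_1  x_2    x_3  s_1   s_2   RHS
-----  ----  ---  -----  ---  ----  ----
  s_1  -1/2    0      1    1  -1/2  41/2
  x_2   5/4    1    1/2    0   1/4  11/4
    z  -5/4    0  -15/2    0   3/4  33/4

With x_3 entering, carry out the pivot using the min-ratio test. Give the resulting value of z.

Ratio test on column x_3 — row 1: (41/2)/1 = 41/2; row 2: (11/4)/(1/2) = 11/2. Minimum is 11/2 at row 2 (x_2 leaves); pivot element 1/2.
Pivot on row 2; the z-row RHS becomes 33/4 − (-15/2)·(11/2) = 99/2.

99/2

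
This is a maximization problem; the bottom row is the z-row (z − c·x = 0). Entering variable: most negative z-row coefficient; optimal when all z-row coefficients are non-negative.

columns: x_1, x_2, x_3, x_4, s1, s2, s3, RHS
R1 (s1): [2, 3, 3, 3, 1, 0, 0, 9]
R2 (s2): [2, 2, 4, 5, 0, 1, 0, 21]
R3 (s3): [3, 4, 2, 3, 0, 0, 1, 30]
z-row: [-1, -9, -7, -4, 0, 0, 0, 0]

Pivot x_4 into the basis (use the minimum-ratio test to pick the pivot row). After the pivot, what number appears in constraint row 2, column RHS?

Ratio test on column x_4 — row 1: 9/3 = 3; row 2: 21/5 = 21/5; row 3: 30/3 = 10. Minimum is 3 at row 1 (s1 leaves); pivot element 3.
Divide row 1 by 3; eliminate column x_4 from the other rows.
Row 2 update in column RHS: 21 − 5·3 = 6.

6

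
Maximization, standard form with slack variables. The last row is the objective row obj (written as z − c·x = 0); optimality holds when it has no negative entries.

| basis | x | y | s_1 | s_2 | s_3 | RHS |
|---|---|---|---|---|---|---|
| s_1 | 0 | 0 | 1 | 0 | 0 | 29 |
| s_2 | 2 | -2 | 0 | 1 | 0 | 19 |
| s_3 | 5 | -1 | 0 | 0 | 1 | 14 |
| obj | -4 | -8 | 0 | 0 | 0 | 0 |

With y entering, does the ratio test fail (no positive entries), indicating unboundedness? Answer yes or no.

Every constraint-row entry in column y is ≤ 0, so increasing y is unbounded.

yes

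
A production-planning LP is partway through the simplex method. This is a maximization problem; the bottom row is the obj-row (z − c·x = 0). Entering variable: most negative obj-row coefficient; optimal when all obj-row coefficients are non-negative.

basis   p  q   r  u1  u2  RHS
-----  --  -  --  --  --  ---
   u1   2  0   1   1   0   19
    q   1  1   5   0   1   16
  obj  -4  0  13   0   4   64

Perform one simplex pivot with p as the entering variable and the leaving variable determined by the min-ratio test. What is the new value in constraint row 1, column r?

1/2

Ratio test on column p — row 1: 19/2 = 19/2; row 2: 16/1 = 16. Minimum is 19/2 at row 1 (u1 leaves); pivot element 2.
Divide row 1 by 2; eliminate column p from the other rows.
In the new row 1, the r entry is the old entry divided by the pivot: 1/2 = 1/2.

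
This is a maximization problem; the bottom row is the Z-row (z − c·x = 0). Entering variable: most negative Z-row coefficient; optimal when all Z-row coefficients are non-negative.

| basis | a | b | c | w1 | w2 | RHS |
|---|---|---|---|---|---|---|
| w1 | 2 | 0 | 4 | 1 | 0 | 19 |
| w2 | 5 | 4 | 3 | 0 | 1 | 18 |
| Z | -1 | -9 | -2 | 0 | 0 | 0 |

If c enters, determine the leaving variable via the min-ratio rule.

Column c entries and ratios — w1: 19/4 = 19/4; w2: 18/3 = 6.
Smallest ratio is 19/4 in the row of w1, so w1 leaves.

w1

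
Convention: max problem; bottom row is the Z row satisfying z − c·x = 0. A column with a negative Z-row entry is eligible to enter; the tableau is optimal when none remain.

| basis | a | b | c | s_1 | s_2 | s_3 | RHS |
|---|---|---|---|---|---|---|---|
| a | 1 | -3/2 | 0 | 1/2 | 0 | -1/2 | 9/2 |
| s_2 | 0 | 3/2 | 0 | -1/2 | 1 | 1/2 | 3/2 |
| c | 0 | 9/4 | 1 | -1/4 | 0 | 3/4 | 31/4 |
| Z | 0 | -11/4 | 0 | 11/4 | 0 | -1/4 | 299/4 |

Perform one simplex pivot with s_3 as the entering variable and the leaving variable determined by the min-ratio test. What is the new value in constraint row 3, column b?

Ratio test on column s_3 — row 1: entry -1/2 ≤ 0; row 2: (3/2)/(1/2) = 3; row 3: (31/4)/(3/4) = 31/3. Minimum is 3 at row 2 (s_2 leaves); pivot element 1/2.
Divide row 2 by 1/2; eliminate column s_3 from the other rows.
Row 3 update in column b: 9/4 − (3/4)·3 = 0.

0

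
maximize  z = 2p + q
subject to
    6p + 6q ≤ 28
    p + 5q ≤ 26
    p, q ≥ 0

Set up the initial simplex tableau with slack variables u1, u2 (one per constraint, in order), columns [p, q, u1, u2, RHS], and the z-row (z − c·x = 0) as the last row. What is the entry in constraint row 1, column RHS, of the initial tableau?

The RHS of constraint 1 is b_1 = 28.

28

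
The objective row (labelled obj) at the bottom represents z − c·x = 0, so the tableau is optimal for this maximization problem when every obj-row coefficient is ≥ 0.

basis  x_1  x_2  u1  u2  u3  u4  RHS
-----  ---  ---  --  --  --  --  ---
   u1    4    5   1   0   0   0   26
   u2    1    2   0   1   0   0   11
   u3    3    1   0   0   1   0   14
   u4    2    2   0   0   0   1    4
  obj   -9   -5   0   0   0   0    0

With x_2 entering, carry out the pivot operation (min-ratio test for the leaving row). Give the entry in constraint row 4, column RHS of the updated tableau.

Ratio test on column x_2 — row 1: 26/5 = 26/5; row 2: 11/2 = 11/2; row 3: 14/1 = 14; row 4: 4/2 = 2. Minimum is 2 at row 4 (u4 leaves); pivot element 2.
Divide row 4 by 2; eliminate column x_2 from the other rows.
In the new row 4, the RHS entry is the old entry divided by the pivot: 4/2 = 2.

2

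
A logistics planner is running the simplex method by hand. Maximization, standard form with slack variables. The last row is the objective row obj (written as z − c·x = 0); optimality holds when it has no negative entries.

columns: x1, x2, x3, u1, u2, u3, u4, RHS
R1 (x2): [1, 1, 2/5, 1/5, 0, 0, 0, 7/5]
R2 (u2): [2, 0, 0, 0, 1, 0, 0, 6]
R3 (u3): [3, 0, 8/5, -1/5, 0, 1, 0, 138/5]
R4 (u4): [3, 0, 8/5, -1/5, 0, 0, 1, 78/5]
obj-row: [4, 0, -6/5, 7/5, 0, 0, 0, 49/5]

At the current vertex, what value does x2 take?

7/5

x2 is basic (row 1); its value is the RHS of that row, 7/5.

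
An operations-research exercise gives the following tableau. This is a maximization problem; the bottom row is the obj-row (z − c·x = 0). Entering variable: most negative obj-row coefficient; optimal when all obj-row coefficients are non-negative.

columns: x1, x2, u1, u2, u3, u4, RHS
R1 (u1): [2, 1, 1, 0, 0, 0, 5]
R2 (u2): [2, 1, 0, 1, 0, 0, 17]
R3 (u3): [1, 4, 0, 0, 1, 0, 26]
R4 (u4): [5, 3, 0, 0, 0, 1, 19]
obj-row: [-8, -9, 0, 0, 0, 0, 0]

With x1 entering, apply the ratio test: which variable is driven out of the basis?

Column x1 entries and ratios — u1: 5/2 = 5/2; u2: 17/2 = 17/2; u3: 26/1 = 26; u4: 19/5 = 19/5.
Smallest ratio is 5/2 in the row of u1, so u1 leaves.

u1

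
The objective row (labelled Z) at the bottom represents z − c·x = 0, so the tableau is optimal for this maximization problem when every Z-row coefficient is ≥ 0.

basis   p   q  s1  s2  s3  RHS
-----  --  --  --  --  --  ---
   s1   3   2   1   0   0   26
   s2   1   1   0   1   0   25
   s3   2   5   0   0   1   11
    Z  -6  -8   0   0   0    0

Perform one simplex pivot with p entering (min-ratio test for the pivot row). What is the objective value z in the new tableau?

33

Ratio test on column p — row 1: 26/3 = 26/3; row 2: 25/1 = 25; row 3: 11/2 = 11/2. Minimum is 11/2 at row 3 (s3 leaves); pivot element 2.
Pivot on row 3; the Z-row RHS becomes 0 − (-6)·(11/2) = 33.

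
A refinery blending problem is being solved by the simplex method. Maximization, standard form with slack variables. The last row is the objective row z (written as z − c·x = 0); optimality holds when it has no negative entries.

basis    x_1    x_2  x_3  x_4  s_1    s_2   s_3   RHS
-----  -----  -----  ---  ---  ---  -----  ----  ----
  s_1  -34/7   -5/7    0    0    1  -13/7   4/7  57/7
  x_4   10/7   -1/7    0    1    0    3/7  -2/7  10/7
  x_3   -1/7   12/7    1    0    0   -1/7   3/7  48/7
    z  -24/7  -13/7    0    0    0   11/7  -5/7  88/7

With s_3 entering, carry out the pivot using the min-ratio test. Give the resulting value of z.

Ratio test on column s_3 — row 1: (57/7)/(4/7) = 57/4; row 2: entry -2/7 ≤ 0; row 3: (48/7)/(3/7) = 16. Minimum is 57/4 at row 1 (s_1 leaves); pivot element 4/7.
Pivot on row 1; the z-row RHS becomes 88/7 − (-5/7)·(57/4) = 91/4.

91/4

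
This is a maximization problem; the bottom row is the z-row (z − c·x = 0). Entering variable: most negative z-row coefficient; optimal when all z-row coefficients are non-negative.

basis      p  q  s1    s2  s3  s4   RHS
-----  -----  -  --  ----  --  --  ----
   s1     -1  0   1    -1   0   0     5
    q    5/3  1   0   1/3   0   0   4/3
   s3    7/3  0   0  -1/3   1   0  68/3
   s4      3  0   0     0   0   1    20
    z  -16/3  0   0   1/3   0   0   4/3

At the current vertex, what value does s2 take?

0

s2 is not in the basis, so in the current basic feasible solution s2 = 0.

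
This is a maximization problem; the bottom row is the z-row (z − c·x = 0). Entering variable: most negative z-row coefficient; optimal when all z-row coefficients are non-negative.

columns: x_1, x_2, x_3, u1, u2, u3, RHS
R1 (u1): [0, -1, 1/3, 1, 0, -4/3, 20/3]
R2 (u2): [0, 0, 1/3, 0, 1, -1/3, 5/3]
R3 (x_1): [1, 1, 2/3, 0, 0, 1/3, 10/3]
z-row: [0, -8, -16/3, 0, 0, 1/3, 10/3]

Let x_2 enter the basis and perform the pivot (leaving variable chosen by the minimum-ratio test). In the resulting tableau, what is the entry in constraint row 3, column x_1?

1

Ratio test on column x_2 — row 1: entry -1 ≤ 0; row 2: entry 0 ≤ 0; row 3: (10/3)/1 = 10/3. Minimum is 10/3 at row 3 (x_1 leaves); pivot element 1.
Divide row 3 by 1; eliminate column x_2 from the other rows.
In the new row 3, the x_1 entry is the old entry divided by the pivot: 1/1 = 1.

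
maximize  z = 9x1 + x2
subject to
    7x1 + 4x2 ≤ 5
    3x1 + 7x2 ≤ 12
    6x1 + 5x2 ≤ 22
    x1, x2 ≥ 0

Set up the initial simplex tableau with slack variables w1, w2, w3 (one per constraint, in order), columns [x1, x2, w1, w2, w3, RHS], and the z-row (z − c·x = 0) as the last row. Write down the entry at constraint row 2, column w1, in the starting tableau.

0

Slack w1 belongs to constraint 1; its column is the unit vector e_1, so the entry in row 2 is 0.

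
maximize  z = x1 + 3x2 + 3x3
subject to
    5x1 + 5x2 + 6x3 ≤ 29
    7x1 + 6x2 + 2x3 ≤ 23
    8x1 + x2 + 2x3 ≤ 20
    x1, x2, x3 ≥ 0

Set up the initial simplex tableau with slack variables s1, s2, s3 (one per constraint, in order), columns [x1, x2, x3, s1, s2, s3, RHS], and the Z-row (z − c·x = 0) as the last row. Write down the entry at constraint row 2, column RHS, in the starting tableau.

23

The RHS of constraint 2 is b_2 = 23.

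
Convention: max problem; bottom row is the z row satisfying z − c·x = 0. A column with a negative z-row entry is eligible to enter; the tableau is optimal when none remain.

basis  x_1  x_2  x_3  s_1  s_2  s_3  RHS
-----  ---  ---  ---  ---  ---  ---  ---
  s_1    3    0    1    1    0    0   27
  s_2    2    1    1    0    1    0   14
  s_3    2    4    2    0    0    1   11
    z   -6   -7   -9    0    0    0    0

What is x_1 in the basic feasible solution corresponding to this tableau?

x_1 is not in the basis, so in the current basic feasible solution x_1 = 0.

0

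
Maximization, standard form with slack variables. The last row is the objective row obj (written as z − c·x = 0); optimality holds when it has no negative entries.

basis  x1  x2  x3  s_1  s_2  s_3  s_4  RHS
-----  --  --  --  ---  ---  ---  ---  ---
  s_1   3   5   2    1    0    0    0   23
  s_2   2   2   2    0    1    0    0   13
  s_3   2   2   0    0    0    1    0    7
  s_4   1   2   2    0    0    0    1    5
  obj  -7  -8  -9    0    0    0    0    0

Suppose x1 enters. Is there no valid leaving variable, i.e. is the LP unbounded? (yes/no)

Column x1 has positive entries in row(s) 1, 2, 3, 4, so the ratio test bounds it — not unbounded.

no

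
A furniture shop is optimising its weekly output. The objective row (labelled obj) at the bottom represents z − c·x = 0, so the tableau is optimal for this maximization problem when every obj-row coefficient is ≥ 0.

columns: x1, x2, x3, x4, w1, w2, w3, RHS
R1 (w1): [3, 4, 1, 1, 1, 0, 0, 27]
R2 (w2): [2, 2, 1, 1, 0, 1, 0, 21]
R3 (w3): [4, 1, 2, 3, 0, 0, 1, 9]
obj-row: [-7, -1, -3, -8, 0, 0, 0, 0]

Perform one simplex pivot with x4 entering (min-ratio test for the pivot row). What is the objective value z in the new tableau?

24

Ratio test on column x4 — row 1: 27/1 = 27; row 2: 21/1 = 21; row 3: 9/3 = 3. Minimum is 3 at row 3 (w3 leaves); pivot element 3.
Pivot on row 3; the obj-row RHS becomes 0 − (-8)·3 = 24.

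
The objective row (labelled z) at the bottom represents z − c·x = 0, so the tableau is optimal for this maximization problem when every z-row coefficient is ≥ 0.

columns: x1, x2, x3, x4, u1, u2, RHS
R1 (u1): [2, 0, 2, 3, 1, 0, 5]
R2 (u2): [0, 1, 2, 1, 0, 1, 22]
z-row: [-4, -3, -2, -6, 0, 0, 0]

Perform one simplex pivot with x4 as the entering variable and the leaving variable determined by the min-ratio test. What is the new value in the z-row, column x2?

-3

Ratio test on column x4 — row 1: 5/3 = 5/3; row 2: 22/1 = 22. Minimum is 5/3 at row 1 (u1 leaves); pivot element 3.
Divide row 1 by 3; eliminate column x4 from the other rows.
z-row update in column x2: -3 − (-6)·0 = -3.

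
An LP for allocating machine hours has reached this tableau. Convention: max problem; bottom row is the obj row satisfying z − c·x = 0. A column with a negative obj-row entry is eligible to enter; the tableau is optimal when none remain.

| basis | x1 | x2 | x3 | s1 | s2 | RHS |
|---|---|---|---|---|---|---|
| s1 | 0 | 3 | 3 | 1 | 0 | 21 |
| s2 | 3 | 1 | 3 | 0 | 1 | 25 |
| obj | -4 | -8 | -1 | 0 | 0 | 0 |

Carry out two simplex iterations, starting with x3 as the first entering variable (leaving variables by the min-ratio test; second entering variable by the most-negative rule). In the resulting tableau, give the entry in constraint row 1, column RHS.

7

Ratio test on column x3 — row 1: 21/3 = 7; row 2: 25/3 = 25/3. Minimum is 7 at row 1 (s1 leaves); pivot element 3.
Divide row 1 by 3; eliminate column x3 from the other rows.
Second iteration: most negative obj-row entry is -7 in column x2, so x2 enters.
Ratio test on column x2 — row 1: 7/1 = 7; row 2: entry -2 ≤ 0. Minimum is 7 at row 1 (x3 leaves); pivot element 1.
Divide row 1 by 1; eliminate column x2 from the other rows.
After both pivots, the entry at constraint row 1, column RHS is 7.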